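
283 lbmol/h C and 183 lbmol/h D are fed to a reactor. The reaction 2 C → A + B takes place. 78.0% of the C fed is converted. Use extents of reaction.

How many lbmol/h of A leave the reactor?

110 lbmol/h

C reacted = 0.78 × 283 = 220.7 lbmol/h; ν_C = −2, so ξ = 220.7/2 = 110.4 lbmol/h.
Outlet amounts (n = n₀ + ν ξ):
  C: 283 − 2(110.4) = 62.26
  A: 0 + 1(110.4) = 110.4
  B: 0 + 1(110.4) = 110.4
  D: 183 (inert)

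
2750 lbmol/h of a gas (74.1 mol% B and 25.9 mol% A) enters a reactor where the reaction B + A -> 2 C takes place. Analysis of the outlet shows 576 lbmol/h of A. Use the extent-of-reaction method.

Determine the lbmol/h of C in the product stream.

272 lbmol/h

For A: n = n₀ − 1ξ → 576 = 712.2 − 1ξ, giving ξ = 136.2 lbmol/h.
Outlet amounts (n = n₀ + ν ξ):
  B: 2038 − 1(136.2) = 1901
  A: 712.2 − 1(136.2) = 576
  C: 0 + 2(136.2) = 272.5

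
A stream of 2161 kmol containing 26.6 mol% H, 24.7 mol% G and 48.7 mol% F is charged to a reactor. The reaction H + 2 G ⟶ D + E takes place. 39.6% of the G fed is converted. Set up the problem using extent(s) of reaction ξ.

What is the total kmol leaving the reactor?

2060 kmol

G reacted = 0.396 × 533.8 = 211.4 kmol; ν_G = −2, so ξ = 211.4/2 = 105.7 kmol.
Outlet amounts (n = n₀ + ν ξ):
  H: 574.8 − 1(105.7) = 469.1
  G: 533.8 − 2(105.7) = 322.4
  D: 0 + 1(105.7) = 105.7
  E: 0 + 1(105.7) = 105.7
  F: 1052 (inert)
Total out = 469.1 + 322.4 + 105.7 + 105.7 + 1052 = 2055 kmol.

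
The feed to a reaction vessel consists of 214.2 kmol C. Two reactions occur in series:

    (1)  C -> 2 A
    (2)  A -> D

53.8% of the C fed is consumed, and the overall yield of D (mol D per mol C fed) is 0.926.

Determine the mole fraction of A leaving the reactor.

Conversion of C: C consumed = 1ξ₁ = 0.538 × 214.2 → ξ₁ = 115.2 kmol.
Yield of D: 1ξ₂ / 214.2 = 0.926 → ξ₂ = 198.3 kmol.
Outlet amounts (n = n₀ + Σ ν·ξ):
  C: 214.2 − 1(115.2) = 98.96
  A: 0 + 2(115.2) − 1(198.3) = 32.13
  D: 0 + 1(198.3) = 198.3
Total out = 329.4 kmol; y_A = 32.13 / 329.4 = 0.09753.

0.0975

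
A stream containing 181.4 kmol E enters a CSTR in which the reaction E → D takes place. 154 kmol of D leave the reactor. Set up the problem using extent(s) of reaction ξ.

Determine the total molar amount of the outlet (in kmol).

For D: n = n₀ + 1ξ → 154 = 0 + 1ξ, giving ξ = 154 kmol.
Outlet amounts (n = n₀ + ν ξ):
  E: 181.4 − 1(154) = 27.4
  D: 0 + 1(154) = 154
Total out = 27.4 + 154 = 181.4 kmol.

181 kmol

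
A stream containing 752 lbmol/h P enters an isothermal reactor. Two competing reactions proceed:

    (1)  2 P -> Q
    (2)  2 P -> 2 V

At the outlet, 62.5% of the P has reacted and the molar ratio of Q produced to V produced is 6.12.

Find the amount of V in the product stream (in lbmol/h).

35.5 lbmol/h

Conversion of P: P consumed = 0.625 × 752 = 470 lbmol/h = 2ξ₁ + 2ξ₂.
Selectivity: 1ξ₁ / (2ξ₂) = 6.12 → ξ₁ = 12.24 ξ₂.
Substitute: (2·12.24 + 2) ξ₂ = 470 → ξ₂ = 17.75 lbmol/h, ξ₁ = 217.3 lbmol/h.
Outlet amounts (n = n₀ + Σ ν·ξ):
  P: 752 − 2(217.3) − 2(17.75) = 282
  Q: 0 + 1(217.3) = 217.3
  V: 0 + 2(17.75) = 35.5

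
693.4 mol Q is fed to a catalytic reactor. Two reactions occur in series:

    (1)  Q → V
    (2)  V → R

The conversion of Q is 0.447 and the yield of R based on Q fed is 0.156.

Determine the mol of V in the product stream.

202 mol

Conversion of Q: Q consumed = 1ξ₁ = 0.447 × 693.4 → ξ₁ = 309.9 mol.
Yield of R: 1ξ₂ / 693.4 = 0.156 → ξ₂ = 108.2 mol.
Outlet amounts (n = n₀ + Σ ν·ξ):
  Q: 693.4 − 1(309.9) = 383.5
  V: 0 + 1(309.9) − 1(108.2) = 201.8
  R: 0 + 1(108.2) = 108.2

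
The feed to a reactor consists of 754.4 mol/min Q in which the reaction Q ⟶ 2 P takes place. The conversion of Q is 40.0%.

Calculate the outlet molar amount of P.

604 mol/min

Q reacted = 0.4 × 754.4 = 301.8 mol/min; ν_Q = −1, so ξ = 301.8/1 = 301.8 mol/min.
Outlet amounts (n = n₀ + ν ξ):
  Q: 754.4 − 1(301.8) = 452.6
  P: 0 + 2(301.8) = 603.5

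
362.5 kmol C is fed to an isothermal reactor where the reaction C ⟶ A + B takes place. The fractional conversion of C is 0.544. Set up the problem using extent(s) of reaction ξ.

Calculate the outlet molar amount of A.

197 kmol

C reacted = 0.544 × 362.5 = 197.2 kmol; ν_C = −1, so ξ = 197.2/1 = 197.2 kmol.
Outlet amounts (n = n₀ + ν ξ):
  C: 362.5 − 1(197.2) = 165.3
  A: 0 + 1(197.2) = 197.2
  B: 0 + 1(197.2) = 197.2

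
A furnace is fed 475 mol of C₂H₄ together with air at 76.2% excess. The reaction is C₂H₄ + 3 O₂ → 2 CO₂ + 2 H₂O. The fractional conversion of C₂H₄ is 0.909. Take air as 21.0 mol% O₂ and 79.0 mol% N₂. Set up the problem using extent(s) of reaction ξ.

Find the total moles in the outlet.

12400 mol

Stoichiometric O₂ = 3 × 475 = 1425 mol; O₂ fed = 1425 × 1.762 = 2511 mol.
N₂ fed = 2511 × 79/21 = 9446 mol.
Fuel reacted = 0.909 × 475 → ξ = 431.8 mol.
Outlet (n = n₀ + ν ξ):
  C₂H₄: 475 − 1(431.8) = 43.22
  O₂: 2511 − 3(431.8) = 1216
  N₂: 9446 (inert)
  CO₂: 0 + 2(431.8) = 863.6
  H₂O: 0 + 2(431.8) = 863.6
Total out = 43.22 + 1216 + 9446 + 863.6 + 863.6 = 12430 mol.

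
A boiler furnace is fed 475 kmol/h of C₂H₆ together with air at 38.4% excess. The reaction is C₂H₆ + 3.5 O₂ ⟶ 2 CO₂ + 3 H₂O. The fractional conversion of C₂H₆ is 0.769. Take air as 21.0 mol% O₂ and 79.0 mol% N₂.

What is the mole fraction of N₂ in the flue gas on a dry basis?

Stoichiometric O₂ = 3.5 × 475 = 1662 kmol/h; O₂ fed = 1662 × 1.384 = 2301 kmol/h.
N₂ fed = 2301 × 79/21 = 8656 kmol/h.
Fuel reacted = 0.769 × 475 → ξ = 365.3 kmol/h.
Outlet (n = n₀ + ν ξ):
  C₂H₆: 475 − 1(365.3) = 109.7
  O₂: 2301 − 3.5(365.3) = 1022
  N₂: 8656 (inert)
  CO₂: 0 + 2(365.3) = 730.6
  H₂O: 0 + 3(365.3) = 1096
Dry total = 10520 kmol/h; y_N₂ (dry) = 8656 / 10520 = 0.8229.

0.823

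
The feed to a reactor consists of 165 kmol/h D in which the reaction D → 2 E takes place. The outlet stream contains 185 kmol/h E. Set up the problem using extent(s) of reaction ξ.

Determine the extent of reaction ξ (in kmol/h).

ξ = 92.5 kmol/h

For E: n = n₀ + 2ξ → 185 = 0 + 2ξ, giving ξ = 92.5 kmol/h.
Outlet amounts (n = n₀ + ν ξ):
  D: 165 − 1(92.5) = 72.5
  E: 0 + 2(92.5) = 185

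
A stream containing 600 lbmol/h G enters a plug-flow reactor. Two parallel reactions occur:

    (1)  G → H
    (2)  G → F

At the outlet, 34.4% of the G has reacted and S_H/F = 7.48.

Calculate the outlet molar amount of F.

24.3 lbmol/h

Conversion of G: G consumed = 0.344 × 600 = 206.4 lbmol/h = 1ξ₁ + 1ξ₂.
Selectivity: 1ξ₁ / (1ξ₂) = 7.48 → ξ₁ = 7.48 ξ₂.
Substitute: (1·7.48 + 1) ξ₂ = 206.4 → ξ₂ = 24.34 lbmol/h, ξ₁ = 182.1 lbmol/h.
Outlet amounts (n = n₀ + Σ ν·ξ):
  G: 600 − 1(182.1) − 1(24.34) = 393.6
  H: 0 + 1(182.1) = 182.1
  F: 0 + 1(24.34) = 24.34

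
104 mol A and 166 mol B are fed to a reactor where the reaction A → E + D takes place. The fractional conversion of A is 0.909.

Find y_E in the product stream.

0.259

A reacted = 0.909 × 104 = 94.54 mol; ν_A = −1, so ξ = 94.54/1 = 94.54 mol.
Outlet amounts (n = n₀ + ν ξ):
  A: 104 − 1(94.54) = 9.464
  E: 0 + 1(94.54) = 94.54
  D: 0 + 1(94.54) = 94.54
  B: 166 (inert)
Total out = 364.5 mol; y_E = 94.54 / 364.5 = 0.2593.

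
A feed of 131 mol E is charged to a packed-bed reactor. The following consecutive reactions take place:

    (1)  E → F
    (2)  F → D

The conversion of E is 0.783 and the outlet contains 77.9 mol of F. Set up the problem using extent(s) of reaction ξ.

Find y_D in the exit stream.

Conversion of E: E consumed = 1ξ₁ = 0.783 × 131 → ξ₁ = 102.6 mol.
F balance: n_F = 0 + 1ξ₁ − 1ξ₂ = 77.9 → ξ₂ = (1·102.6 − 77.9)/1 = 24.67 mol.
Outlet amounts (n = n₀ + Σ ν·ξ):
  E: 131 − 1(102.6) = 28.43
  F: 0 + 1(102.6) − 1(24.67) = 77.9
  D: 0 + 1(24.67) = 24.67
Total out = 131 mol; y_D = 24.67 / 131 = 0.1883.

0.188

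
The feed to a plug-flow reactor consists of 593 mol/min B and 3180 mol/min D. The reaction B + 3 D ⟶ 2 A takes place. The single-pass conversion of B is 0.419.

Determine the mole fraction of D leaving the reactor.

0.743

B reacted = 0.419 × 593 = 248.5 mol/min; ν_B = −1, so ξ = 248.5/1 = 248.5 mol/min.
Outlet amounts (n = n₀ + ν ξ):
  B: 593 − 1(248.5) = 344.5
  D: 3180 − 3(248.5) = 2435
  A: 0 + 2(248.5) = 496.9
Total out = 3276 mol/min; y_D = 2435 / 3276 = 0.7431.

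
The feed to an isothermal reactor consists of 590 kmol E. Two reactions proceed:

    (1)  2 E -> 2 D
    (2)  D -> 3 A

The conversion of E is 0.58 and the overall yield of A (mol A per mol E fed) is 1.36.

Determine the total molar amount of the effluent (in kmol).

1120 kmol

Conversion of E: E consumed = 2ξ₁ = 0.58 × 590 → ξ₁ = 171.1 kmol.
Yield of A: 3ξ₂ / 590 = 1.36 → ξ₂ = 267.5 kmol.
Outlet amounts (n = n₀ + Σ ν·ξ):
  E: 590 − 2(171.1) = 247.8
  D: 0 + 2(171.1) − 1(267.5) = 74.73
  A: 0 + 3(267.5) = 802.4
Total out = 247.8 + 74.73 + 802.4 = 1125 kmol.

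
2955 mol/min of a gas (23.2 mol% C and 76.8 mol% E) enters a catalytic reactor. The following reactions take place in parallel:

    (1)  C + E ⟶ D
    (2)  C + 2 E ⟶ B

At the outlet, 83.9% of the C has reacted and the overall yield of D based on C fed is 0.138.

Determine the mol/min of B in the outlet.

481 mol/min

Yield of D: 1ξ₁ / 685.6 = 0.138 → ξ₁ = 94.61 mol/min.
Conversion of C: 1ξ₁ + 1ξ₂ = 0.839 × 685.6 = 575.2 → ξ₂ = 480.6 mol/min.
Outlet amounts (n = n₀ + Σ ν·ξ):
  C: 685.6 − 1(94.61) − 1(480.6) = 110.4
  E: 2269 − 1(94.61) − 2(480.6) = 1214
  D: 0 + 1(94.61) = 94.61
  B: 0 + 1(480.6) = 480.6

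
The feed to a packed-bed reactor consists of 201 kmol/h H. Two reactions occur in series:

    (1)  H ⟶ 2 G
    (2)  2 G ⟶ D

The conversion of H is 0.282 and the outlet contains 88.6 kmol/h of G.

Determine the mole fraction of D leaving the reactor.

0.0505

Conversion of H: H consumed = 1ξ₁ = 0.282 × 201 → ξ₁ = 56.68 kmol/h.
G balance: n_G = 0 + 2ξ₁ − 2ξ₂ = 88.6 → ξ₂ = (2·56.68 − 88.6)/2 = 12.38 kmol/h.
Outlet amounts (n = n₀ + Σ ν·ξ):
  H: 201 − 1(56.68) = 144.3
  G: 0 + 2(56.68) − 2(12.38) = 88.6
  D: 0 + 1(12.38) = 12.38
Total out = 245.3 kmol/h; y_D = 12.38 / 245.3 = 0.05048.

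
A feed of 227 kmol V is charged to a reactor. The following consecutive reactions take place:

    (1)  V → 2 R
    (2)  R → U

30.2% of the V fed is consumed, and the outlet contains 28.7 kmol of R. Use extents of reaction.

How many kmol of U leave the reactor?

Conversion of V: V consumed = 1ξ₁ = 0.302 × 227 → ξ₁ = 68.55 kmol.
R balance: n_R = 0 + 2ξ₁ − 1ξ₂ = 28.7 → ξ₂ = (2·68.55 − 28.7)/1 = 108.4 kmol.
Outlet amounts (n = n₀ + Σ ν·ξ):
  V: 227 − 1(68.55) = 158.4
  R: 0 + 2(68.55) − 1(108.4) = 28.7
  U: 0 + 1(108.4) = 108.4

108 kmol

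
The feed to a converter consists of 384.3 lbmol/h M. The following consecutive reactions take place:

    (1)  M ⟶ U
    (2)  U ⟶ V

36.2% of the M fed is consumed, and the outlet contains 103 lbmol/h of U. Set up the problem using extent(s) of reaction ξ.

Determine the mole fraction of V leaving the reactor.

0.094

Conversion of M: M consumed = 1ξ₁ = 0.362 × 384.3 → ξ₁ = 139.1 lbmol/h.
U balance: n_U = 0 + 1ξ₁ − 1ξ₂ = 103 → ξ₂ = (1·139.1 − 103)/1 = 36.12 lbmol/h.
Outlet amounts (n = n₀ + Σ ν·ξ):
  M: 384.3 − 1(139.1) = 245.2
  U: 0 + 1(139.1) − 1(36.12) = 103
  V: 0 + 1(36.12) = 36.12
Total out = 384.3 lbmol/h; y_V = 36.12 / 384.3 = 0.09398.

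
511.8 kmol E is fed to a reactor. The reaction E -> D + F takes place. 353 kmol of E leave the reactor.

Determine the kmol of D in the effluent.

159 kmol

For E: n = n₀ − 1ξ → 353 = 511.8 − 1ξ, giving ξ = 158.8 kmol.
Outlet amounts (n = n₀ + ν ξ):
  E: 511.8 − 1(158.8) = 353
  D: 0 + 1(158.8) = 158.8
  F: 0 + 1(158.8) = 158.8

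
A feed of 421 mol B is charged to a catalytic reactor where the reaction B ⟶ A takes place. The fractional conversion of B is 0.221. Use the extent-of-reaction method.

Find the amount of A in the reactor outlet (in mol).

B reacted = 0.221 × 421 = 93.04 mol; ν_B = −1, so ξ = 93.04/1 = 93.04 mol.
Outlet amounts (n = n₀ + ν ξ):
  B: 421 − 1(93.04) = 328
  A: 0 + 1(93.04) = 93.04

93 mol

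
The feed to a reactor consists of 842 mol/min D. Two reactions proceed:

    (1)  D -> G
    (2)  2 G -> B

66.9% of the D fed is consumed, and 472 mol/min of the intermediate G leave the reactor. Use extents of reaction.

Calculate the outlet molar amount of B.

45.6 mol/min

Conversion of D: D consumed = 1ξ₁ = 0.669 × 842 → ξ₁ = 563.3 mol/min.
G balance: n_G = 0 + 1ξ₁ − 2ξ₂ = 472 → ξ₂ = (1·563.3 − 472)/2 = 45.65 mol/min.
Outlet amounts (n = n₀ + Σ ν·ξ):
  D: 842 − 1(563.3) = 278.7
  G: 0 + 1(563.3) − 2(45.65) = 472
  B: 0 + 1(45.65) = 45.65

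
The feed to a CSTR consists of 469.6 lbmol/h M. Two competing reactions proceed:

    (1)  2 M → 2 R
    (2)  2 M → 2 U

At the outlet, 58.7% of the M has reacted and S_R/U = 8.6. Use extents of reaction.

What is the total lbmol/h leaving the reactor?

Conversion of M: M consumed = 0.587 × 469.6 = 275.7 lbmol/h = 2ξ₁ + 2ξ₂.
Selectivity: 2ξ₁ / (2ξ₂) = 8.6 → ξ₁ = 8.6 ξ₂.
Substitute: (2·8.6 + 2) ξ₂ = 275.7 → ξ₂ = 14.36 lbmol/h, ξ₁ = 123.5 lbmol/h.
Outlet amounts (n = n₀ + Σ ν·ξ):
  M: 469.6 − 2(123.5) − 2(14.36) = 193.9
  R: 0 + 2(123.5) = 246.9
  U: 0 + 2(14.36) = 28.71
Total out = 193.9 + 246.9 + 28.71 = 469.6 lbmol/h.

470 lbmol/h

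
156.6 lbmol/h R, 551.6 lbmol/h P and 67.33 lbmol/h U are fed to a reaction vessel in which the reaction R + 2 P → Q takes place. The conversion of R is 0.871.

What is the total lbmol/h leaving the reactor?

R reacted = 0.871 × 156.6 = 136.4 lbmol/h; ν_R = −1, so ξ = 136.4/1 = 136.4 lbmol/h.
Outlet amounts (n = n₀ + ν ξ):
  R: 156.6 − 1(136.4) = 20.2
  P: 551.6 − 2(136.4) = 278.8
  Q: 0 + 1(136.4) = 136.4
  U: 67.33 (inert)
Total out = 20.2 + 278.8 + 136.4 + 67.33 = 502.7 lbmol/h.

503 lbmol/h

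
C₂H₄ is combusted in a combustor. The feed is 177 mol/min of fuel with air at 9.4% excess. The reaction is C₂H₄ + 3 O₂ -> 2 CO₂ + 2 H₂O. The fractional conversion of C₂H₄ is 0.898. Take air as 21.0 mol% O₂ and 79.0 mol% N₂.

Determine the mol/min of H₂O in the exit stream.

Stoichiometric O₂ = 3 × 177 = 531 mol/min; O₂ fed = 531 × 1.094 = 580.9 mol/min.
N₂ fed = 580.9 × 79/21 = 2185 mol/min.
Fuel reacted = 0.898 × 177 → ξ = 158.9 mol/min.
Outlet (n = n₀ + ν ξ):
  C₂H₄: 177 − 1(158.9) = 18.05
  O₂: 580.9 − 3(158.9) = 104.1
  N₂: 2185 (inert)
  CO₂: 0 + 2(158.9) = 317.9
  H₂O: 0 + 2(158.9) = 317.9

318 mol/min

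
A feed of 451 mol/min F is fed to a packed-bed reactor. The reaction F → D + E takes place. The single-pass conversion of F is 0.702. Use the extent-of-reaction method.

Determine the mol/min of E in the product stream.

F reacted = 0.702 × 451 = 316.6 mol/min; ν_F = −1, so ξ = 316.6/1 = 316.6 mol/min.
Outlet amounts (n = n₀ + ν ξ):
  F: 451 − 1(316.6) = 134.4
  D: 0 + 1(316.6) = 316.6
  E: 0 + 1(316.6) = 316.6

317 mol/min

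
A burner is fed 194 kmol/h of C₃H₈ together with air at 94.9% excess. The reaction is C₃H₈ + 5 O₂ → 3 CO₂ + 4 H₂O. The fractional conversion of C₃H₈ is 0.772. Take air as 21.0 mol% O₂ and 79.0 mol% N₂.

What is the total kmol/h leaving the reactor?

9350 kmol/h

Stoichiometric O₂ = 5 × 194 = 970 kmol/h; O₂ fed = 970 × 1.949 = 1891 kmol/h.
N₂ fed = 1891 × 79/21 = 7112 kmol/h.
Fuel reacted = 0.772 × 194 → ξ = 149.8 kmol/h.
Outlet (n = n₀ + ν ξ):
  C₃H₈: 194 − 1(149.8) = 44.23
  O₂: 1891 − 5(149.8) = 1142
  N₂: 7112 (inert)
  CO₂: 0 + 3(149.8) = 449.3
  H₂O: 0 + 4(149.8) = 599.1
Total out = 44.23 + 1142 + 7112 + 449.3 + 599.1 = 9346 kmol/h.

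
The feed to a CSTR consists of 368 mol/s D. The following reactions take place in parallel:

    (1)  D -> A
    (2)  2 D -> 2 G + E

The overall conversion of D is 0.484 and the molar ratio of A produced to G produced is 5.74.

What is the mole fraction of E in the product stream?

0.0347

Conversion of D: D consumed = 0.484 × 368 = 178.1 mol/s = 1ξ₁ + 2ξ₂.
Selectivity: 1ξ₁ / (2ξ₂) = 5.74 → ξ₁ = 11.48 ξ₂.
Substitute: (1·11.48 + 2) ξ₂ = 178.1 → ξ₂ = 13.21 mol/s, ξ₁ = 151.7 mol/s.
Outlet amounts (n = n₀ + Σ ν·ξ):
  D: 368 − 1(151.7) − 2(13.21) = 189.9
  A: 0 + 1(151.7) = 151.7
  G: 0 + 2(13.21) = 26.43
  E: 0 + 1(13.21) = 13.21
Total out = 381.2 mol/s; y_E = 13.21 / 381.2 = 0.03466.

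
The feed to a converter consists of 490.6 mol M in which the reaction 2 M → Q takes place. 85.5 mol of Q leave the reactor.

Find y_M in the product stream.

0.789

For Q: n = n₀ + 1ξ → 85.5 = 0 + 1ξ, giving ξ = 85.5 mol.
Outlet amounts (n = n₀ + ν ξ):
  M: 490.6 − 2(85.5) = 319.6
  Q: 0 + 1(85.5) = 85.5
Total out = 405.1 mol; y_M = 319.6 / 405.1 = 0.7889.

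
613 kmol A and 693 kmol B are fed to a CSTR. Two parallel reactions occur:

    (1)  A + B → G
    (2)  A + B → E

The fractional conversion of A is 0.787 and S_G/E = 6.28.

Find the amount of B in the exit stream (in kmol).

211 kmol

Conversion of A: A consumed = 0.787 × 613 = 482.4 kmol = 1ξ₁ + 1ξ₂.
Selectivity: 1ξ₁ / (1ξ₂) = 6.28 → ξ₁ = 6.28 ξ₂.
Substitute: (1·6.28 + 1) ξ₂ = 482.4 → ξ₂ = 66.27 kmol, ξ₁ = 416.2 kmol.
Outlet amounts (n = n₀ + Σ ν·ξ):
  A: 613 − 1(416.2) − 1(66.27) = 130.6
  B: 693 − 1(416.2) − 1(66.27) = 210.6
  G: 0 + 1(416.2) = 416.2
  E: 0 + 1(66.27) = 66.27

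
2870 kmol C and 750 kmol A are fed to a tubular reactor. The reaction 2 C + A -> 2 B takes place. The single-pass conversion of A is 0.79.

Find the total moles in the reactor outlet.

A reacted = 0.79 × 750 = 592.5 kmol; ν_A = −1, so ξ = 592.5/1 = 592.5 kmol.
Outlet amounts (n = n₀ + ν ξ):
  C: 2870 − 2(592.5) = 1685
  A: 750 − 1(592.5) = 157.5
  B: 0 + 2(592.5) = 1185
Total out = 1685 + 157.5 + 1185 = 3028 kmol.

3030 kmol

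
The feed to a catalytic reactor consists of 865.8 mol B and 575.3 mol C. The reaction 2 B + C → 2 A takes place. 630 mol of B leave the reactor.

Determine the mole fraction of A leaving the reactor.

For B: n = n₀ − 2ξ → 630 = 865.8 − 2ξ, giving ξ = 117.9 mol.
Outlet amounts (n = n₀ + ν ξ):
  B: 865.8 − 2(117.9) = 630
  C: 575.3 − 1(117.9) = 457.4
  A: 0 + 2(117.9) = 235.8
Total out = 1323 mol; y_A = 235.8 / 1323 = 0.1782.

0.178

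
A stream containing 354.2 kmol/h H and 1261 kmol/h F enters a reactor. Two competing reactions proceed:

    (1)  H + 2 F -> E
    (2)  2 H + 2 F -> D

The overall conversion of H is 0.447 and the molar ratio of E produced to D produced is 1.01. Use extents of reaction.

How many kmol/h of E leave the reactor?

53.1 kmol/h

Conversion of H: H consumed = 0.447 × 354.2 = 158.3 kmol/h = 1ξ₁ + 2ξ₂.
Selectivity: 1ξ₁ / (1ξ₂) = 1.01 → ξ₁ = 1.01 ξ₂.
Substitute: (1·1.01 + 2) ξ₂ = 158.3 → ξ₂ = 52.6 kmol/h, ξ₁ = 53.13 kmol/h.
Outlet amounts (n = n₀ + Σ ν·ξ):
  H: 354.2 − 1(53.13) − 2(52.6) = 195.9
  F: 1261 − 2(53.13) − 2(52.6) = 1050
  E: 0 + 1(53.13) = 53.13
  D: 0 + 1(52.6) = 52.6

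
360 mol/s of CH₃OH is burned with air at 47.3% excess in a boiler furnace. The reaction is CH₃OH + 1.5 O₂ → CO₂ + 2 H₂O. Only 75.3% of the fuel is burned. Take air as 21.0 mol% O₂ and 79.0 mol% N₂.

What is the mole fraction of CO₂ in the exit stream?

Stoichiometric O₂ = 1.5 × 360 = 540 mol/s; O₂ fed = 540 × 1.473 = 795.4 mol/s.
N₂ fed = 795.4 × 79/21 = 2992 mol/s.
Fuel reacted = 0.753 × 360 → ξ = 271.1 mol/s.
Outlet (n = n₀ + ν ξ):
  CH₃OH: 360 − 1(271.1) = 88.92
  O₂: 795.4 − 1.5(271.1) = 388.8
  N₂: 2992 (inert)
  CO₂: 0 + 1(271.1) = 271.1
  H₂O: 0 + 2(271.1) = 542.2
Total out = 4283 mol/s; y_CO₂ = 271.1 / 4283 = 0.06329.

0.0633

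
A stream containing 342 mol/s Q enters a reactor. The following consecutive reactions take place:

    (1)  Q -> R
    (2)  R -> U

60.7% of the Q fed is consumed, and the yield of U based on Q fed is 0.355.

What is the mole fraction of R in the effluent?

Conversion of Q: Q consumed = 1ξ₁ = 0.607 × 342 → ξ₁ = 207.6 mol/s.
Yield of U: 1ξ₂ / 342 = 0.355 → ξ₂ = 121.4 mol/s.
Outlet amounts (n = n₀ + Σ ν·ξ):
  Q: 342 − 1(207.6) = 134.4
  R: 0 + 1(207.6) − 1(121.4) = 86.18
  U: 0 + 1(121.4) = 121.4
Total out = 342 mol/s; y_R = 86.18 / 342 = 0.252.

0.252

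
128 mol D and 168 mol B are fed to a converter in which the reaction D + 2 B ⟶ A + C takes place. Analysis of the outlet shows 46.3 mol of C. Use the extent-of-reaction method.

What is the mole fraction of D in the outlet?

For C: n = n₀ + 1ξ → 46.3 = 0 + 1ξ, giving ξ = 46.3 mol.
Outlet amounts (n = n₀ + ν ξ):
  D: 128 − 1(46.3) = 81.7
  B: 168 − 2(46.3) = 75.4
  A: 0 + 1(46.3) = 46.3
  C: 0 + 1(46.3) = 46.3
Total out = 249.7 mol; y_D = 81.7 / 249.7 = 0.3272.

0.327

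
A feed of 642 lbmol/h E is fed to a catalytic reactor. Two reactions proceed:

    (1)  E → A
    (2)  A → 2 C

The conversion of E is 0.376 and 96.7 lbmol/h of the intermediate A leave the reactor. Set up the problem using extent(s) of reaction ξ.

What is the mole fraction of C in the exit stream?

Conversion of E: E consumed = 1ξ₁ = 0.376 × 642 → ξ₁ = 241.4 lbmol/h.
A balance: n_A = 0 + 1ξ₁ − 1ξ₂ = 96.7 → ξ₂ = (1·241.4 − 96.7)/1 = 144.7 lbmol/h.
Outlet amounts (n = n₀ + Σ ν·ξ):
  E: 642 − 1(241.4) = 400.6
  A: 0 + 1(241.4) − 1(144.7) = 96.7
  C: 0 + 2(144.7) = 289.4
Total out = 786.7 lbmol/h; y_C = 289.4 / 786.7 = 0.3678.

0.368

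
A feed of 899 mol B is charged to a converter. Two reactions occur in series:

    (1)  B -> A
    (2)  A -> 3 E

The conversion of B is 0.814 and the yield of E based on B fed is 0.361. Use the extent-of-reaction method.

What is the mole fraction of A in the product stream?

Conversion of B: B consumed = 1ξ₁ = 0.814 × 899 → ξ₁ = 731.8 mol.
Yield of E: 3ξ₂ / 899 = 0.361 → ξ₂ = 108.2 mol.
Outlet amounts (n = n₀ + Σ ν·ξ):
  B: 899 − 1(731.8) = 167.2
  A: 0 + 1(731.8) − 1(108.2) = 623.6
  E: 0 + 3(108.2) = 324.5
Total out = 1115 mol; y_A = 623.6 / 1115 = 0.5591.

0.559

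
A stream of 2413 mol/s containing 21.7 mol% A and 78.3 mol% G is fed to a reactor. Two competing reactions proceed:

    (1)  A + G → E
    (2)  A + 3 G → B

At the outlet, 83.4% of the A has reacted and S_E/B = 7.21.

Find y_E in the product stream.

Conversion of A: A consumed = 0.834 × 523.6 = 436.7 mol/s = 1ξ₁ + 1ξ₂.
Selectivity: 1ξ₁ / (1ξ₂) = 7.21 → ξ₁ = 7.21 ξ₂.
Substitute: (1·7.21 + 1) ξ₂ = 436.7 → ξ₂ = 53.19 mol/s, ξ₁ = 383.5 mol/s.
Outlet amounts (n = n₀ + Σ ν·ξ):
  A: 523.6 − 1(383.5) − 1(53.19) = 86.92
  G: 1889 − 1(383.5) − 3(53.19) = 1346
  E: 0 + 1(383.5) = 383.5
  B: 0 + 1(53.19) = 53.19
Total out = 1870 mol/s; y_E = 383.5 / 1870 = 0.2051.

0.205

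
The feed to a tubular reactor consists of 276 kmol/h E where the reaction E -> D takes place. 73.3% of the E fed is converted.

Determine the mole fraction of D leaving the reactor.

E reacted = 0.733 × 276 = 202.3 kmol/h; ν_E = −1, so ξ = 202.3/1 = 202.3 kmol/h.
Outlet amounts (n = n₀ + ν ξ):
  E: 276 − 1(202.3) = 73.69
  D: 0 + 1(202.3) = 202.3
Total out = 276 kmol/h; y_D = 202.3 / 276 = 0.733.

0.733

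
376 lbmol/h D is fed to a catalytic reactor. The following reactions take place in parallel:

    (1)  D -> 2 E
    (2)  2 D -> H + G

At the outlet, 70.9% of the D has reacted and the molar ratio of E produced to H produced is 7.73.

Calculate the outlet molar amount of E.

Conversion of D: D consumed = 0.709 × 376 = 266.6 lbmol/h = 1ξ₁ + 2ξ₂.
Selectivity: 2ξ₁ / (1ξ₂) = 7.73 → ξ₁ = 3.865 ξ₂.
Substitute: (1·3.865 + 2) ξ₂ = 266.6 → ξ₂ = 45.45 lbmol/h, ξ₁ = 175.7 lbmol/h.
Outlet amounts (n = n₀ + Σ ν·ξ):
  D: 376 − 1(175.7) − 2(45.45) = 109.4
  E: 0 + 2(175.7) = 351.4
  H: 0 + 1(45.45) = 45.45
  G: 0 + 1(45.45) = 45.45

351 lbmol/h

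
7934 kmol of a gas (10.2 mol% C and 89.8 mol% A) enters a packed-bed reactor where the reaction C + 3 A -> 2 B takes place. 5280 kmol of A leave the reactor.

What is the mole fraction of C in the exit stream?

For A: n = n₀ − 3ξ → 5280 = 7125 − 3ξ, giving ξ = 614.9 kmol.
Outlet amounts (n = n₀ + ν ξ):
  C: 809.3 − 1(614.9) = 194.4
  A: 7125 − 3(614.9) = 5280
  B: 0 + 2(614.9) = 1230
Total out = 6704 kmol; y_C = 194.4 / 6704 = 0.02899.

0.029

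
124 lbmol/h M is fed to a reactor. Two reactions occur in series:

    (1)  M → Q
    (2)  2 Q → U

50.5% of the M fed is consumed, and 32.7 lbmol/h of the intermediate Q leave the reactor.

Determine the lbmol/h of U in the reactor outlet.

Conversion of M: M consumed = 1ξ₁ = 0.505 × 124 → ξ₁ = 62.62 lbmol/h.
Q balance: n_Q = 0 + 1ξ₁ − 2ξ₂ = 32.7 → ξ₂ = (1·62.62 − 32.7)/2 = 14.96 lbmol/h.
Outlet amounts (n = n₀ + Σ ν·ξ):
  M: 124 − 1(62.62) = 61.38
  Q: 0 + 1(62.62) − 2(14.96) = 32.7
  U: 0 + 1(14.96) = 14.96

15 lbmol/h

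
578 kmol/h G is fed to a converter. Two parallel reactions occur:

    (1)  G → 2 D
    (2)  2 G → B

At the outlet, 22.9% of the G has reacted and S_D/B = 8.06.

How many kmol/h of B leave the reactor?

22 kmol/h

Conversion of G: G consumed = 0.229 × 578 = 132.4 kmol/h = 1ξ₁ + 2ξ₂.
Selectivity: 2ξ₁ / (1ξ₂) = 8.06 → ξ₁ = 4.03 ξ₂.
Substitute: (1·4.03 + 2) ξ₂ = 132.4 → ξ₂ = 21.95 kmol/h, ξ₁ = 88.46 kmol/h.
Outlet amounts (n = n₀ + Σ ν·ξ):
  G: 578 − 1(88.46) − 2(21.95) = 445.6
  D: 0 + 2(88.46) = 176.9
  B: 0 + 1(21.95) = 21.95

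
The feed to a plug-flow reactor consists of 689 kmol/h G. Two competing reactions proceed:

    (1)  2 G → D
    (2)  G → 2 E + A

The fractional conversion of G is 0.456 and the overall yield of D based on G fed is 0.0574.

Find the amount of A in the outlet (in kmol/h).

235 kmol/h

Yield of D: 1ξ₁ / 689 = 0.0574 → ξ₁ = 39.55 kmol/h.
Conversion of G: 2ξ₁ + 1ξ₂ = 0.456 × 689 = 314.2 → ξ₂ = 235.1 kmol/h.
Outlet amounts (n = n₀ + Σ ν·ξ):
  G: 689 − 2(39.55) − 1(235.1) = 374.8
  D: 0 + 1(39.55) = 39.55
  E: 0 + 2(235.1) = 470.2
  A: 0 + 1(235.1) = 235.1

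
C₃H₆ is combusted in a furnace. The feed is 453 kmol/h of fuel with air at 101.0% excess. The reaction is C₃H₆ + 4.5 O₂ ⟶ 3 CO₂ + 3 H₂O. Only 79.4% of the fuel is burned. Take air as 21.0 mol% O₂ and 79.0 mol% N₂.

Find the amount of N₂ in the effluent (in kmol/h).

15400 kmol/h

Stoichiometric O₂ = 4.5 × 453 = 2038 kmol/h; O₂ fed = 2038 × 2.010 = 4097 kmol/h.
N₂ fed = 4097 × 79/21 = 15410 kmol/h.
Fuel reacted = 0.794 × 453 → ξ = 359.7 kmol/h.
Outlet (n = n₀ + ν ξ):
  C₃H₆: 453 − 1(359.7) = 93.32
  O₂: 4097 − 4.5(359.7) = 2479
  N₂: 15410 (inert)
  CO₂: 0 + 3(359.7) = 1079
  H₂O: 0 + 3(359.7) = 1079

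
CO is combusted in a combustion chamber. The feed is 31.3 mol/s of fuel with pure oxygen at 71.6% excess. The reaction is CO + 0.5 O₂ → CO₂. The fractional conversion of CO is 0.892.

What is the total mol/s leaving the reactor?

Stoichiometric O₂ = 0.5 × 31.3 = 15.65 mol/s; O₂ fed = 15.65 × 1.716 = 26.86 mol/s.
Fuel reacted = 0.892 × 31.3 → ξ = 27.92 mol/s.
Outlet (n = n₀ + ν ξ):
  CO: 31.3 − 1(27.92) = 3.38
  O₂: 26.86 − 0.5(27.92) = 12.9
  CO₂: 0 + 1(27.92) = 27.92
Total out = 3.38 + 12.9 + 27.92 = 44.2 mol/s.

44.2 mol/s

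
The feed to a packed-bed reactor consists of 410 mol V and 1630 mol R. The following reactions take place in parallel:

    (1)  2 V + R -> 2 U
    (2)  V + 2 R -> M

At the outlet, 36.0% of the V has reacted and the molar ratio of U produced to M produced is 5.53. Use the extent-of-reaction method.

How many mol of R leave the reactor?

1520 mol

Conversion of V: V consumed = 0.36 × 410 = 147.6 mol = 2ξ₁ + 1ξ₂.
Selectivity: 2ξ₁ / (1ξ₂) = 5.53 → ξ₁ = 2.765 ξ₂.
Substitute: (2·2.765 + 1) ξ₂ = 147.6 → ξ₂ = 22.6 mol, ξ₁ = 62.5 mol.
Outlet amounts (n = n₀ + Σ ν·ξ):
  V: 410 − 2(62.5) − 1(22.6) = 262.4
  R: 1630 − 1(62.5) − 2(22.6) = 1522
  U: 0 + 2(62.5) = 125
  M: 0 + 1(22.6) = 22.6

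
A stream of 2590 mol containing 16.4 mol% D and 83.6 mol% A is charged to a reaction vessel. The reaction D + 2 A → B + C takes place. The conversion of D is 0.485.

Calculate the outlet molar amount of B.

D reacted = 0.485 × 424.8 = 206 mol; ν_D = −1, so ξ = 206/1 = 206 mol.
Outlet amounts (n = n₀ + ν ξ):
  D: 424.8 − 1(206) = 218.8
  A: 2165 − 2(206) = 1753
  B: 0 + 1(206) = 206
  C: 0 + 1(206) = 206

206 mol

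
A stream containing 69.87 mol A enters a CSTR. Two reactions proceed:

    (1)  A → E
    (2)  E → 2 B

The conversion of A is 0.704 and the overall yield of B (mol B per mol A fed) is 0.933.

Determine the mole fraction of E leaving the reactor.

0.162

Conversion of A: A consumed = 1ξ₁ = 0.704 × 69.87 → ξ₁ = 49.19 mol.
Yield of B: 2ξ₂ / 69.87 = 0.933 → ξ₂ = 32.59 mol.
Outlet amounts (n = n₀ + Σ ν·ξ):
  A: 69.87 − 1(49.19) = 20.68
  E: 0 + 1(49.19) − 1(32.59) = 16.59
  B: 0 + 2(32.59) = 65.19
Total out = 102.5 mol; y_E = 16.59 / 102.5 = 0.162.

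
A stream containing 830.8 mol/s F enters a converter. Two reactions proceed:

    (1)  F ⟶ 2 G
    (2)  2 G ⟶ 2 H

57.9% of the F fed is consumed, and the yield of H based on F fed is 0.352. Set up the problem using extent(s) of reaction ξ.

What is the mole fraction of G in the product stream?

Conversion of F: F consumed = 1ξ₁ = 0.579 × 830.8 → ξ₁ = 481 mol/s.
Yield of H: 2ξ₂ / 830.8 = 0.352 → ξ₂ = 146.2 mol/s.
Outlet amounts (n = n₀ + Σ ν·ξ):
  F: 830.8 − 1(481) = 349.8
  G: 0 + 2(481) − 2(146.2) = 669.6
  H: 0 + 2(146.2) = 292.4
Total out = 1312 mol/s; y_G = 669.6 / 1312 = 0.5104.

0.51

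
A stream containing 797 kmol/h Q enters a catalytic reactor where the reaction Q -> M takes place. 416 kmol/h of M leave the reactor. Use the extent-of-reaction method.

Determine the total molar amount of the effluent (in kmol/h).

797 kmol/h

For M: n = n₀ + 1ξ → 416 = 0 + 1ξ, giving ξ = 416 kmol/h.
Outlet amounts (n = n₀ + ν ξ):
  Q: 797 − 1(416) = 381
  M: 0 + 1(416) = 416
Total out = 381 + 416 = 797 kmol/h.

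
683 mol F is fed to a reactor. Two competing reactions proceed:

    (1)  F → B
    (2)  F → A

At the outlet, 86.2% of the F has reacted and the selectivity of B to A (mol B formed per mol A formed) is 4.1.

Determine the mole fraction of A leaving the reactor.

Conversion of F: F consumed = 0.862 × 683 = 588.7 mol = 1ξ₁ + 1ξ₂.
Selectivity: 1ξ₁ / (1ξ₂) = 4.1 → ξ₁ = 4.1 ξ₂.
Substitute: (1·4.1 + 1) ξ₂ = 588.7 → ξ₂ = 115.4 mol, ξ₁ = 473.3 mol.
Outlet amounts (n = n₀ + Σ ν·ξ):
  F: 683 − 1(473.3) − 1(115.4) = 94.25
  B: 0 + 1(473.3) = 473.3
  A: 0 + 1(115.4) = 115.4
Total out = 683 mol; y_A = 115.4 / 683 = 0.169.

0.169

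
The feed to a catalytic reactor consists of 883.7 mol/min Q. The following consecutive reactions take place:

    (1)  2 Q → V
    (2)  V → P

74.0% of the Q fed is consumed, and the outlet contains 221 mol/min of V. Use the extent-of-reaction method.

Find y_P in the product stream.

0.19

Conversion of Q: Q consumed = 2ξ₁ = 0.74 × 883.7 → ξ₁ = 327 mol/min.
V balance: n_V = 0 + 1ξ₁ − 1ξ₂ = 221 → ξ₂ = (1·327 − 221)/1 = 106 mol/min.
Outlet amounts (n = n₀ + Σ ν·ξ):
  Q: 883.7 − 2(327) = 229.8
  V: 0 + 1(327) − 1(106) = 221
  P: 0 + 1(106) = 106
Total out = 556.7 mol/min; y_P = 106 / 556.7 = 0.1903.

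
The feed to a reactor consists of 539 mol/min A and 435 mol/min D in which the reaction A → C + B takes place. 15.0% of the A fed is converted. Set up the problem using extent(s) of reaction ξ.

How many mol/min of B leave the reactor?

80.8 mol/min

A reacted = 0.15 × 539 = 80.85 mol/min; ν_A = −1, so ξ = 80.85/1 = 80.85 mol/min.
Outlet amounts (n = n₀ + ν ξ):
  A: 539 − 1(80.85) = 458.1
  C: 0 + 1(80.85) = 80.85
  B: 0 + 1(80.85) = 80.85
  D: 435 (inert)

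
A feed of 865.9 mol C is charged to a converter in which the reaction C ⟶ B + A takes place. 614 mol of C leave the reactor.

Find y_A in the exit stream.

0.225

For C: n = n₀ − 1ξ → 614 = 865.9 − 1ξ, giving ξ = 251.9 mol.
Outlet amounts (n = n₀ + ν ξ):
  C: 865.9 − 1(251.9) = 614
  B: 0 + 1(251.9) = 251.9
  A: 0 + 1(251.9) = 251.9
Total out = 1118 mol; y_A = 251.9 / 1118 = 0.2254.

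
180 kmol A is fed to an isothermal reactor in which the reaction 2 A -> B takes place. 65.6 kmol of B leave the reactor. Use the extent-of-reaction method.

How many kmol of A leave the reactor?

For B: n = n₀ + 1ξ → 65.6 = 0 + 1ξ, giving ξ = 65.6 kmol.
Outlet amounts (n = n₀ + ν ξ):
  A: 180 − 2(65.6) = 48.8
  B: 0 + 1(65.6) = 65.6

48.8 kmol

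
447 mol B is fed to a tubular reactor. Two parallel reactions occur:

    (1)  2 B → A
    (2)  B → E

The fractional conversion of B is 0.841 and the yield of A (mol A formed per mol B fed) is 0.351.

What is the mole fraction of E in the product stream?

0.214

Yield of A: 1ξ₁ / 447 = 0.351 → ξ₁ = 156.9 mol.
Conversion of B: 2ξ₁ + 1ξ₂ = 0.841 × 447 = 375.9 → ξ₂ = 62.13 mol.
Outlet amounts (n = n₀ + Σ ν·ξ):
  B: 447 − 2(156.9) − 1(62.13) = 71.07
  A: 0 + 1(156.9) = 156.9
  E: 0 + 1(62.13) = 62.13
Total out = 290.1 mol; y_E = 62.13 / 290.1 = 0.2142.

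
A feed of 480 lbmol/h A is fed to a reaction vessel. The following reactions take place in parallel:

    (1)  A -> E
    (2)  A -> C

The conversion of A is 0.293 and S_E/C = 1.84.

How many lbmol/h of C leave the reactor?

49.5 lbmol/h

Conversion of A: A consumed = 0.293 × 480 = 140.6 lbmol/h = 1ξ₁ + 1ξ₂.
Selectivity: 1ξ₁ / (1ξ₂) = 1.84 → ξ₁ = 1.84 ξ₂.
Substitute: (1·1.84 + 1) ξ₂ = 140.6 → ξ₂ = 49.52 lbmol/h, ξ₁ = 91.12 lbmol/h.
Outlet amounts (n = n₀ + Σ ν·ξ):
  A: 480 − 1(91.12) − 1(49.52) = 339.4
  E: 0 + 1(91.12) = 91.12
  C: 0 + 1(49.52) = 49.52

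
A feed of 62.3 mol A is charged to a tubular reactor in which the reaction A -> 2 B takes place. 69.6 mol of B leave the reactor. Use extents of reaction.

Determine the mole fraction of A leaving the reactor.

0.283

For B: n = n₀ + 2ξ → 69.6 = 0 + 2ξ, giving ξ = 34.8 mol.
Outlet amounts (n = n₀ + ν ξ):
  A: 62.3 − 1(34.8) = 27.5
  B: 0 + 2(34.8) = 69.6
Total out = 97.1 mol; y_A = 27.5 / 97.1 = 0.2832.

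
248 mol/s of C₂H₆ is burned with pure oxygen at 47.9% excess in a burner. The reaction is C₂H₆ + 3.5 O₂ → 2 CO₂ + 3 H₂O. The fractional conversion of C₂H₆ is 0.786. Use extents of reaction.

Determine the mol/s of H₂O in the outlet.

585 mol/s

Stoichiometric O₂ = 3.5 × 248 = 868 mol/s; O₂ fed = 868 × 1.479 = 1284 mol/s.
Fuel reacted = 0.786 × 248 → ξ = 194.9 mol/s.
Outlet (n = n₀ + ν ξ):
  C₂H₆: 248 − 1(194.9) = 53.07
  O₂: 1284 − 3.5(194.9) = 601.5
  CO₂: 0 + 2(194.9) = 389.9
  H₂O: 0 + 3(194.9) = 584.8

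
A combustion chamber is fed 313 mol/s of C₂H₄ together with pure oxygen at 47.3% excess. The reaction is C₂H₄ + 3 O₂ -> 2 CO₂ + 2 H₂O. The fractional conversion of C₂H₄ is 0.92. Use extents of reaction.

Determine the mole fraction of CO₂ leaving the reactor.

Stoichiometric O₂ = 3 × 313 = 939 mol/s; O₂ fed = 939 × 1.473 = 1383 mol/s.
Fuel reacted = 0.92 × 313 → ξ = 288 mol/s.
Outlet (n = n₀ + ν ξ):
  C₂H₄: 313 − 1(288) = 25.04
  O₂: 1383 − 3(288) = 519.3
  CO₂: 0 + 2(288) = 575.9
  H₂O: 0 + 2(288) = 575.9
Total out = 1696 mol/s; y_CO₂ = 575.9 / 1696 = 0.3395.

0.34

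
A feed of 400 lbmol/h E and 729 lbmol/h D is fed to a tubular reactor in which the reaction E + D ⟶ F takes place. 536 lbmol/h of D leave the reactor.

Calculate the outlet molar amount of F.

For D: n = n₀ − 1ξ → 536 = 729 − 1ξ, giving ξ = 193 lbmol/h.
Outlet amounts (n = n₀ + ν ξ):
  E: 400 − 1(193) = 207
  D: 729 − 1(193) = 536
  F: 0 + 1(193) = 193

193 lbmol/h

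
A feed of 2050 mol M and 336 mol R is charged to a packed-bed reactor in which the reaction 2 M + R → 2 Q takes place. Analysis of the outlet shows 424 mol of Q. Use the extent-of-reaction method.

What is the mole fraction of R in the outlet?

For Q: n = n₀ + 2ξ → 424 = 0 + 2ξ, giving ξ = 212 mol.
Outlet amounts (n = n₀ + ν ξ):
  M: 2050 − 2(212) = 1626
  R: 336 − 1(212) = 124
  Q: 0 + 2(212) = 424
Total out = 2174 mol; y_R = 124 / 2174 = 0.05704.

0.057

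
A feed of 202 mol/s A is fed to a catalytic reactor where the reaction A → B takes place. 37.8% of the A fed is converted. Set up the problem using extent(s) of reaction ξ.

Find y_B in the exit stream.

0.378

A reacted = 0.378 × 202 = 76.36 mol/s; ν_A = −1, so ξ = 76.36/1 = 76.36 mol/s.
Outlet amounts (n = n₀ + ν ξ):
  A: 202 − 1(76.36) = 125.6
  B: 0 + 1(76.36) = 76.36
Total out = 202 mol/s; y_B = 76.36 / 202 = 0.378.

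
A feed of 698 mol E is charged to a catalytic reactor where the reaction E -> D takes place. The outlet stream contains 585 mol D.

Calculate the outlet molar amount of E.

For D: n = n₀ + 1ξ → 585 = 0 + 1ξ, giving ξ = 585 mol.
Outlet amounts (n = n₀ + ν ξ):
  E: 698 − 1(585) = 113
  D: 0 + 1(585) = 585

113 mol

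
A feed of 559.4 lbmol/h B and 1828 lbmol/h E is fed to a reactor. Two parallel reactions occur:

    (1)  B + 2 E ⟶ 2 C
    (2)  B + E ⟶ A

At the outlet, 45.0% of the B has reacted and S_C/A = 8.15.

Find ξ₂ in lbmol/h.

ξ₂ = 49.6 lbmol/h

Conversion of B: B consumed = 0.45 × 559.4 = 251.7 lbmol/h = 1ξ₁ + 1ξ₂.
Selectivity: 2ξ₁ / (1ξ₂) = 8.15 → ξ₁ = 4.075 ξ₂.
Substitute: (1·4.075 + 1) ξ₂ = 251.7 → ξ₂ = 49.6 lbmol/h, ξ₁ = 202.1 lbmol/h.
Outlet amounts (n = n₀ + Σ ν·ξ):
  B: 559.4 − 1(202.1) − 1(49.6) = 307.7
  E: 1828 − 2(202.1) − 1(49.6) = 1374
  C: 0 + 2(202.1) = 404.3
  A: 0 + 1(49.6) = 49.6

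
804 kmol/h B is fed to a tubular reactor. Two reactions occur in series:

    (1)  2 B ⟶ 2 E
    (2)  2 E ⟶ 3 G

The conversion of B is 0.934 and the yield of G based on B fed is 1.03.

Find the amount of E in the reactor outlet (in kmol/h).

Conversion of B: B consumed = 2ξ₁ = 0.934 × 804 → ξ₁ = 375.5 kmol/h.
Yield of G: 3ξ₂ / 804 = 1.03 → ξ₂ = 276 kmol/h.
Outlet amounts (n = n₀ + Σ ν·ξ):
  B: 804 − 2(375.5) = 53.06
  E: 0 + 2(375.5) − 2(276) = 198.9
  G: 0 + 3(276) = 828.1

199 kmol/h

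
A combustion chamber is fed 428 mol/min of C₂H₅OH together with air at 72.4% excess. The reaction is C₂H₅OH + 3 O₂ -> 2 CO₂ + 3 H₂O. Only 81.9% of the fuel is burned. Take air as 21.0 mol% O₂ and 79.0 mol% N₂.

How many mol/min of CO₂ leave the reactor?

701 mol/min

Stoichiometric O₂ = 3 × 428 = 1284 mol/min; O₂ fed = 1284 × 1.724 = 2214 mol/min.
N₂ fed = 2214 × 79/21 = 8327 mol/min.
Fuel reacted = 0.819 × 428 → ξ = 350.5 mol/min.
Outlet (n = n₀ + ν ξ):
  C₂H₅OH: 428 − 1(350.5) = 77.47
  O₂: 2214 − 3(350.5) = 1162
  N₂: 8327 (inert)
  CO₂: 0 + 2(350.5) = 701.1
  H₂O: 0 + 3(350.5) = 1052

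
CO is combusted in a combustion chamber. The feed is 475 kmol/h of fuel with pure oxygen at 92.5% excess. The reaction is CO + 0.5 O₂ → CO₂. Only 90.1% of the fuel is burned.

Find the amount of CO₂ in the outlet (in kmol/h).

428 kmol/h

Stoichiometric O₂ = 0.5 × 475 = 237.5 kmol/h; O₂ fed = 237.5 × 1.925 = 457.2 kmol/h.
Fuel reacted = 0.901 × 475 → ξ = 428 kmol/h.
Outlet (n = n₀ + ν ξ):
  CO: 475 − 1(428) = 47.02
  O₂: 457.2 − 0.5(428) = 243.2
  CO₂: 0 + 1(428) = 428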